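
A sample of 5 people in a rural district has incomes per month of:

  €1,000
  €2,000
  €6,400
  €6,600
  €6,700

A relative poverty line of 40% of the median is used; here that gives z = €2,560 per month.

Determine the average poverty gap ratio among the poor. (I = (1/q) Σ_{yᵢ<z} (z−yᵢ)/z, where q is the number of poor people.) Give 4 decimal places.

0.4141

Poor units: €1,000, €2,000 (q = 2 of N = 5).
Relative gaps: 0.6094, 0.2188; sum = 0.828125.
I averages over the q = 2 poor units only: 0.828125 / 2 = 0.4141.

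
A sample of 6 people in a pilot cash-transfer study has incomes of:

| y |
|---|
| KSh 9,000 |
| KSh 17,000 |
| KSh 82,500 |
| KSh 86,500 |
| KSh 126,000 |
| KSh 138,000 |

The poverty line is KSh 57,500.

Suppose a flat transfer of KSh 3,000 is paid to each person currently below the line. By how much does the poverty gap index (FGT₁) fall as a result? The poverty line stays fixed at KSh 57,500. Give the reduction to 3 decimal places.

Before: below the line — KSh 9,000, KSh 17,000; poverty gap index (FGT₁) = 0.25797.
After the KSh 3,000 transfer: below the line — KSh 12,000, KSh 20,000; poverty gap index (FGT₁) = 0.24058.
Reduction = 0.25797 − 0.24058 = 0.017.

0.017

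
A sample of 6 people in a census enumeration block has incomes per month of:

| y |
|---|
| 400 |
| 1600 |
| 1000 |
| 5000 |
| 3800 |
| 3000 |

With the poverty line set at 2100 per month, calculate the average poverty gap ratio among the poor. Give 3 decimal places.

Below z: 400, 1000, 1600 (q = 3 of N = 6).
Shortfall ratios (z−y)/z: 0.8095, 0.5238, 0.2381; sum = 1.571429.
I averages over the q = 3 poor units only: 1.571429 / 3 = 0.524.

0.524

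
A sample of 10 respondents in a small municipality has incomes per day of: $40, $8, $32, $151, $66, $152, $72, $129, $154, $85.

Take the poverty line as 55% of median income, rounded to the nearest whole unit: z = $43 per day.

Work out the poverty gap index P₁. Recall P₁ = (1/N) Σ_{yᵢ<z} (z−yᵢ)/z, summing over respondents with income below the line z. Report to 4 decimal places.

0.1140

Below z: $8, $32, $40 (q = 3 of N = 10).
Normalized shortfalls: (43−8)/43 = 0.8140; (43−32)/43 = 0.2558; (43−40)/43 = 0.0698.
Σ = 1.139535. Dividing by the full population N = 10 gives P₁ = 0.1140.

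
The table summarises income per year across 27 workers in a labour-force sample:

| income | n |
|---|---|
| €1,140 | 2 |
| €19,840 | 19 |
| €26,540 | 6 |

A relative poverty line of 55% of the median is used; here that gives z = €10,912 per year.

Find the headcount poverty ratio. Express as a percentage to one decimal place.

2 of the 27 workers have income below €10,912.
H = 2/27 = 7.4%.

7.4%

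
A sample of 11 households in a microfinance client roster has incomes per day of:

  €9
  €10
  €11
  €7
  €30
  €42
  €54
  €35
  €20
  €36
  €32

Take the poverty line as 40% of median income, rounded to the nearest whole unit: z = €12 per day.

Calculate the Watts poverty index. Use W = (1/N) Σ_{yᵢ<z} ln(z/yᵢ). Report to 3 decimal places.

0.100

Incomes under z: €7, €9, €10, €11 (q = 4 of N = 11).
ln(z/y) terms: ln(12/7) = 0.5390; ln(12/9) = 0.2877; ln(12/10) = 0.1823; ln(12/11) = 0.0870.
W = 1.096012 / 11 = 0.100.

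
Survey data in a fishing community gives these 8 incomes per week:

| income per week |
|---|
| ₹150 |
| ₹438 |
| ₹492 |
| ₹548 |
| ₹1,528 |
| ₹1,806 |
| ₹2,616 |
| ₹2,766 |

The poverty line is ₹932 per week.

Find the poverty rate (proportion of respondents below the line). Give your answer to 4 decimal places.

0.5000

4 of the 8 respondents have income below ₹932.
H = 4/8 = 0.5000.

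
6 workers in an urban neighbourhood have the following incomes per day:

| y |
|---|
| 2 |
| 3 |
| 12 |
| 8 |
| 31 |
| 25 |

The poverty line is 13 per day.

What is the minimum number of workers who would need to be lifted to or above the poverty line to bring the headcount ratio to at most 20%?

Currently q = 4 of N = 6 are below the line (H = 0.667).
A headcount ratio of at most 20% allows at most ⌊0.20 × 6⌋ = 1 poor workers.
So at least 4 − 1 = 3 must be lifted.

3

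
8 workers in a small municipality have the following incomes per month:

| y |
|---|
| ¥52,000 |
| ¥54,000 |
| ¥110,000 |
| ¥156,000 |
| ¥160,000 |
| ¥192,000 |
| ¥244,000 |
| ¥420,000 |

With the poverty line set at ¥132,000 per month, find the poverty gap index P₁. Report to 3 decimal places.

0.170

Below z: ¥52,000, ¥54,000, ¥110,000 (q = 3 of N = 8).
Relative gaps: (132000−52000)/132000 = 0.6061; (132000−54000)/132000 = 0.5909; (132000−110000)/132000 = 0.1667.
Σ = 1.363636. Dividing by the full population N = 8 gives P₁ = 0.170.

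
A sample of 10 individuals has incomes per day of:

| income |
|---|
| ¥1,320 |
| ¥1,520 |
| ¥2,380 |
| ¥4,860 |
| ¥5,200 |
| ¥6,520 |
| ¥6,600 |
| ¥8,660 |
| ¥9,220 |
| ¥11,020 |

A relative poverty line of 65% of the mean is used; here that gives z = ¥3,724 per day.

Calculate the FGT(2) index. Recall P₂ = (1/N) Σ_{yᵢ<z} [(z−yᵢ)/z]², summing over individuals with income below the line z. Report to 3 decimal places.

0.090

Poor units: ¥1,320, ¥1,520, ¥2,380 (q = 3 of N = 10).
Shortfall ratios: (3724−1320)/3724 = 0.6455; (3724−1520)/3724 = 0.5918; (3724−2380)/3724 = 0.3609.
Squared: 0.4167; 0.3503; 0.1303.
Sum = 0.897246; P₂ = 0.897246 / 10 = 0.090.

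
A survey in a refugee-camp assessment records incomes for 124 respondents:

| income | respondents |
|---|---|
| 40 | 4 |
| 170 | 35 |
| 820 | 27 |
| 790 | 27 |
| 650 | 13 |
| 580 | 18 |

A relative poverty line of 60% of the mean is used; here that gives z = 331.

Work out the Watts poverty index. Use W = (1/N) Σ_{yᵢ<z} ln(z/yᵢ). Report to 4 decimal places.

0.2562

Poor units: 4×40, 35×170 (q = 39 of N = 124).
Log gaps: ln(331/40) = 2.1132 (×4); ln(331/170) = 0.6663 (×35).
W = 31.774154 / 124 = 0.2562.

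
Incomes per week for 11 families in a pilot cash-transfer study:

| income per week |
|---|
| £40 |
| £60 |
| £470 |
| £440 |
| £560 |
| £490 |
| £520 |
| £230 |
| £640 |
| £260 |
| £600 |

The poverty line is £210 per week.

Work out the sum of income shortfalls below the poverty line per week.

£320

Below the line: £40, £60 (q = 2 of N = 11).
Individual gaps: 210−40 = 170; 210−60 = 150.
Aggregate gap = £320.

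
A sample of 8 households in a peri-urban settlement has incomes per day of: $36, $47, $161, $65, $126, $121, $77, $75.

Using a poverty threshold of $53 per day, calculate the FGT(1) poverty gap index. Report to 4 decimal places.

0.0542

Poor units: $36, $47 (q = 2 of N = 8).
Gap ratios (z−y)/z: (53−36)/53 = 0.3208; (53−47)/53 = 0.1132.
Σ = 0.433962. Dividing by the full population N = 8 gives P₁ = 0.0542.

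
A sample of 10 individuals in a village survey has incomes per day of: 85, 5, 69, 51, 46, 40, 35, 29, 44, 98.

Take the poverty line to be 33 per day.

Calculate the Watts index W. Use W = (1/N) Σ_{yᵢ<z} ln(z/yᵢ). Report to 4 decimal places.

0.2016

Incomes under z: 5, 29 (q = 2 of N = 10).
Log gaps: ln(33/5) = 1.8871; ln(33/29) = 0.1292.
W = 2.016281 / 10 = 0.2016.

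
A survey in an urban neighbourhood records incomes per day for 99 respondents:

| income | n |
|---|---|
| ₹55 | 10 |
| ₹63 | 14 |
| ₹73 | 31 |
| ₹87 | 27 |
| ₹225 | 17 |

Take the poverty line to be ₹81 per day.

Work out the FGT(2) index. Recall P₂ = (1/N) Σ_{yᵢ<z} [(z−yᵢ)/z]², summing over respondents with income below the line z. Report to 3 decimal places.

0.020

Below z: 10×₹55, 14×₹63, 31×₹73 (q = 55 of N = 99).
Shortfall ratios: (81−55)/81 = 0.3210 (×10); (81−63)/81 = 0.2222 (×14); (81−73)/81 = 0.0988 (×31).
Squared: 0.1030 (×10); 0.0494 (×14); 0.0098 (×31).
Sum = 2.024082; P₂ = 2.024082 / 99 = 0.020.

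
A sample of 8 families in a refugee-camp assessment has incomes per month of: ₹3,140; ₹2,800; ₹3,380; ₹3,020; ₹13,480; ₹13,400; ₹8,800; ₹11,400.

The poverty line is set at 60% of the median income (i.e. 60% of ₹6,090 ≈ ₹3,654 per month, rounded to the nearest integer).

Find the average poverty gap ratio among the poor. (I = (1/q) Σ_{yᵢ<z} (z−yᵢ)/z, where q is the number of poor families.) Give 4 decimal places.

Below z: ₹2,800, ₹3,020, ₹3,140, ₹3,380 (q = 4 of N = 8).
Shortfall ratios (z−y)/z: 0.2337, 0.1735, 0.1407, 0.0750; sum = 0.622879.
I averages over the q = 4 poor units only: 0.622879 / 4 = 0.1557.

0.1557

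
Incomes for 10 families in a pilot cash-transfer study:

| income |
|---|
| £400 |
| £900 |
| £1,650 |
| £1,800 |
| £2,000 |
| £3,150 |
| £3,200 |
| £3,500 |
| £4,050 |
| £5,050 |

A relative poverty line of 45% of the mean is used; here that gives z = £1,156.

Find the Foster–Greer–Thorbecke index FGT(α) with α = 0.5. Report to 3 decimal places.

0.128

Incomes under z: £400, £900 (q = 2 of N = 10).
Shortfall ratios: (1156−400)/1156 = 0.6540; (1156−900)/1156 = 0.2215.
Raised to α = 0.5: 0.80869; 0.47059.
Sum = 1.279278; FGT(0.5) = 1.279278 / 10 = 0.128.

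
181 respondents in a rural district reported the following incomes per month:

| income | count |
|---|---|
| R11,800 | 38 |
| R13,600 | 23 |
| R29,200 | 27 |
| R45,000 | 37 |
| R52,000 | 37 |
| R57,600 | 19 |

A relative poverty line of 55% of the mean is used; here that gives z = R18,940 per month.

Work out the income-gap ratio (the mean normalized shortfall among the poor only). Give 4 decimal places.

0.3411

Below z: 38×R11,800, 23×R13,600 (q = 61 of N = 181).
Shortfall ratios (z−y)/z: 0.3770 (×38), 0.2819 (×23); sum = 20.809926.
I averages over the q = 61 poor units only: 20.809926 / 61 = 0.3411.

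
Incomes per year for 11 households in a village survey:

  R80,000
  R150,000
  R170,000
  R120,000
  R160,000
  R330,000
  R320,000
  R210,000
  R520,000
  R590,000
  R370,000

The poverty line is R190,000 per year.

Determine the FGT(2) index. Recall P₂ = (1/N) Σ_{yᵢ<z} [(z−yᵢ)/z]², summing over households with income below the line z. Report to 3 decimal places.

Below the line: R80,000, R120,000, R150,000, R160,000, R170,000 (q = 5 of N = 11).
Normalized shortfalls: (190000−80000)/190000 = 0.5789; (190000−120000)/190000 = 0.3684; (190000−150000)/190000 = 0.2105; (190000−160000)/190000 = 0.1579; (190000−170000)/190000 = 0.1053.
Squared: 0.3352; 0.1357; 0.0443; 0.0249; 0.0111.
Sum = 0.551247; P₂ = 0.551247 / 11 = 0.050.

0.050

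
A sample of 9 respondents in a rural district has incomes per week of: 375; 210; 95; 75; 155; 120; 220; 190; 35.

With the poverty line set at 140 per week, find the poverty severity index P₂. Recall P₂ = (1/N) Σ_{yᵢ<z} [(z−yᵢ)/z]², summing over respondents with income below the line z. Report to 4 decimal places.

Incomes under z: 35, 75, 95, 120 (q = 4 of N = 9).
Relative gaps: (140−35)/140 = 0.7500; (140−75)/140 = 0.4643; (140−95)/140 = 0.3214; (140−120)/140 = 0.1429.
Squared: 0.5625; 0.2156; 0.1033; 0.0204.
Sum = 0.901786; P₂ = 0.901786 / 9 = 0.1002.

0.1002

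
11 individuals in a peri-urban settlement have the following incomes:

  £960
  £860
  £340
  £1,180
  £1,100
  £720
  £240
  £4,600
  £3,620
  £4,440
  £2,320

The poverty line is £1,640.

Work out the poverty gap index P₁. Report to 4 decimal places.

Poor units: £240, £340, £720, £860, £960, £1,100, £1,180 (q = 7 of N = 11).
Normalized shortfalls: (1640−240)/1640 = 0.8537; (1640−340)/1640 = 0.7927; (1640−720)/1640 = 0.5610; (1640−860)/1640 = 0.4756; (1640−960)/1640 = 0.4146; (1640−1100)/1640 = 0.3293; (1640−1180)/1640 = 0.2805.
Σ = 3.707317. Dividing by the full population N = 11 gives P₁ = 0.3370.

0.3370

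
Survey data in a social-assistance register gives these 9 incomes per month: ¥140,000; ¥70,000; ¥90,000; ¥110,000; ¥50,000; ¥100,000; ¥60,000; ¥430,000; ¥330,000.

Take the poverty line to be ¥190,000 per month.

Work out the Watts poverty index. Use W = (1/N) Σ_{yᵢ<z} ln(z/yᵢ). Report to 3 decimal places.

0.636

Below the line: ¥50,000, ¥60,000, ¥70,000, ¥90,000, ¥100,000, ¥110,000, ¥140,000 (q = 7 of N = 9).
Log gaps: ln(190000/50000) = 1.3350; ln(190000/60000) = 1.1527; ln(190000/70000) = 0.9985; ln(190000/90000) = 0.7472; ln(190000/100000) = 0.6419; ln(190000/110000) = 0.5465; ln(190000/140000) = 0.3054.
W = 5.727203 / 9 = 0.636.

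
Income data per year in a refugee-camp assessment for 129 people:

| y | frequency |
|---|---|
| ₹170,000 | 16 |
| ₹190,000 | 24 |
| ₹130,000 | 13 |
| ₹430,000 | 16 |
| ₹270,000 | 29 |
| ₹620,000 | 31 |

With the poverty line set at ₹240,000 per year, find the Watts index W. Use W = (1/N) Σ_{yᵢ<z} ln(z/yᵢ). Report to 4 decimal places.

Poor units: 13×₹130,000, 16×₹170,000, 24×₹190,000 (q = 53 of N = 129).
Log gaps: ln(240000/130000) = 0.6131 (×13); ln(240000/170000) = 0.3448 (×16); ln(240000/190000) = 0.2336 (×24).
W = 19.094562 / 129 = 0.1480.

0.1480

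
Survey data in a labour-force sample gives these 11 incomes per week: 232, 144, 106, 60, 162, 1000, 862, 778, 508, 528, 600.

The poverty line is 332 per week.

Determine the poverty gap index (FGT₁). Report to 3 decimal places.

0.262

Below z: 60, 106, 144, 162, 232 (q = 5 of N = 11).
Shortfall ratios: (332−60)/332 = 0.8193; (332−106)/332 = 0.6807; (332−144)/332 = 0.5663; (332−162)/332 = 0.5120; (332−232)/332 = 0.3012.
Sum of shortfalls = 2.879518; P₁ averages over all N: 2.879518 / 11 = 0.262.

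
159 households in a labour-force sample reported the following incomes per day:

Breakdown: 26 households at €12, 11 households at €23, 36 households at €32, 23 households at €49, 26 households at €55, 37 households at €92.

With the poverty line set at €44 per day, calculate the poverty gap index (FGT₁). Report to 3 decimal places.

Poor units: 26×€12, 11×€23, 36×€32 (q = 73 of N = 159).
Normalized shortfalls: (44−12)/44 = 0.7273 (×26); (44−23)/44 = 0.4773 (×11); (44−32)/44 = 0.2727 (×36).
Σ = 33.977273. Dividing by the full population N = 159 gives P₁ = 0.214.

0.214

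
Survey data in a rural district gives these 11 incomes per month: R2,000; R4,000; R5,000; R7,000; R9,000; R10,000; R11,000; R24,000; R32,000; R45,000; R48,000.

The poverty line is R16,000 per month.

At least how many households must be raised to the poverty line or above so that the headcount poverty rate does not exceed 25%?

5

Currently q = 7 of N = 11 are below the line (H = 0.636).
A headcount ratio of at most 25% allows at most ⌊0.25 × 11⌋ = 2 poor households.
So at least 7 − 2 = 5 must be lifted.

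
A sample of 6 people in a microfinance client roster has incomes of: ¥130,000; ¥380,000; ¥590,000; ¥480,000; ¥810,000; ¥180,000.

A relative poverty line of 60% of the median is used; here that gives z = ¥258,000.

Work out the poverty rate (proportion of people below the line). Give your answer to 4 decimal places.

2 of the 6 people have income below ¥258,000.
H = 2/6 = 0.3333.

0.3333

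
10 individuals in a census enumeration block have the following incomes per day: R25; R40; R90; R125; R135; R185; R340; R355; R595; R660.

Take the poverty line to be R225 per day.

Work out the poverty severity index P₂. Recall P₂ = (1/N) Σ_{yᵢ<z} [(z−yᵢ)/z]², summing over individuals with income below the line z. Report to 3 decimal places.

0.222

Poor units: R25, R40, R90, R125, R135, R185 (q = 6 of N = 10).
Gap ratios (z−y)/z: (225−25)/225 = 0.8889; (225−40)/225 = 0.8222; (225−90)/225 = 0.6000; (225−125)/225 = 0.4444; (225−135)/225 = 0.4000; (225−185)/225 = 0.1778.
Squared: 0.7901; 0.6760; 0.3600; 0.1975; 0.1600; 0.0316.
Sum = 2.215309; P₂ = 2.215309 / 10 = 0.222.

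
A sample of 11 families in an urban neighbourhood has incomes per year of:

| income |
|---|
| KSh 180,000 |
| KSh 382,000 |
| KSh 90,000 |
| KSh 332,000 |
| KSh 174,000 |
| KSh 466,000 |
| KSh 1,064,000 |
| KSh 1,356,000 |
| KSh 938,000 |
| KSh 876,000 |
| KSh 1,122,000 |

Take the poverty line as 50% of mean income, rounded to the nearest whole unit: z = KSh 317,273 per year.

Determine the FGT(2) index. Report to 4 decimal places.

0.0822

Below the line: KSh 90,000, KSh 174,000, KSh 180,000 (q = 3 of N = 11).
Normalized shortfalls: (317273−90000)/317273 = 0.7163; (317273−174000)/317273 = 0.4516; (317273−180000)/317273 = 0.4327.
Squared: 0.5131; 0.2039; 0.1872.
Sum = 0.904253; P₂ = 0.904253 / 11 = 0.0822.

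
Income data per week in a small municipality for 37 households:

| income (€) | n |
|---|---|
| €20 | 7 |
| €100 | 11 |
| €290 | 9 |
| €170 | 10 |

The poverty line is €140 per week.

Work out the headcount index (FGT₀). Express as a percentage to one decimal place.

48.6%

18 of the 37 households have income below €140.
H = 18/37 = 48.6%.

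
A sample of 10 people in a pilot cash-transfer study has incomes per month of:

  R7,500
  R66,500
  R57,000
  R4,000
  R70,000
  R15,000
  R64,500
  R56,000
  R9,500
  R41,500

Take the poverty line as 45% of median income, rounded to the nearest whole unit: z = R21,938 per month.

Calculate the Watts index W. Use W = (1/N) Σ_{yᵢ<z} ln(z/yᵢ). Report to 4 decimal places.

0.3992

Below the line: R4,000, R7,500, R9,500, R15,000 (q = 4 of N = 10).
Log gaps: ln(21938/4000) = 1.7019; ln(21938/7500) = 1.0733; ln(21938/9500) = 0.8369; ln(21938/15000) = 0.3802.
W = 3.992342 / 10 = 0.3992.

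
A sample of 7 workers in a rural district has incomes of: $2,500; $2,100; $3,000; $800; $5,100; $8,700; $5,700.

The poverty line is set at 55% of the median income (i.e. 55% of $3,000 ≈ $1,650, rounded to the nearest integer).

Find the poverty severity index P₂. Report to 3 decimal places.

0.038

Below the line: $800 (q = 1 of N = 7).
Relative gaps: (1650−800)/1650 = 0.5152.
Squared: 0.2654.
Sum = 0.265381; P₂ = 0.265381 / 7 = 0.038.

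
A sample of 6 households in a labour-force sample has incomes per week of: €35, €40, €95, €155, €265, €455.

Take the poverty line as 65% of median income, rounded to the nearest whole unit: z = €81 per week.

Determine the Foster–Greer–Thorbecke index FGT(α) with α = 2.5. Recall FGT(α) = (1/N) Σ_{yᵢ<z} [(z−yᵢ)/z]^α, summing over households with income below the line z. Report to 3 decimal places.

0.071

Poor units: €35, €40 (q = 2 of N = 6).
Gap ratios (z−y)/z: (81−35)/81 = 0.5679; (81−40)/81 = 0.5062.
Raised to α = 2.5: 0.24304; 0.18228.
Sum = 0.425326; FGT(2.5) = 0.425326 / 6 = 0.071.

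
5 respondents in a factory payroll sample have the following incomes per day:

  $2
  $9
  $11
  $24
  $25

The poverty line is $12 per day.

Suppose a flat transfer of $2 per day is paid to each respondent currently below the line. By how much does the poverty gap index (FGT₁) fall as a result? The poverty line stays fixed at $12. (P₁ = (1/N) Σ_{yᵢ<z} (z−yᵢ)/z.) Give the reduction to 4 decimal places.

Before: below the line — $2, $9, $11; poverty gap index (FGT₁) = 0.233333.
After the $2 transfer: below the line — $4, $11; poverty gap index (FGT₁) = 0.150000.
Reduction = 0.233333 − 0.150000 = 0.0833.

0.0833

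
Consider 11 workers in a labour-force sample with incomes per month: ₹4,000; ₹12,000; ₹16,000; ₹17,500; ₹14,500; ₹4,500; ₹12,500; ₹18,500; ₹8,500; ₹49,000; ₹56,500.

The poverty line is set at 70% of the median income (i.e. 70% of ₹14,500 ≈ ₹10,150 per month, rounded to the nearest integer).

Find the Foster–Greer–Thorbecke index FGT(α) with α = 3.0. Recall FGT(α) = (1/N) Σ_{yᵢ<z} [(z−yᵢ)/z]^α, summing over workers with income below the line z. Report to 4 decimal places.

Incomes under z: ₹4,000, ₹4,500, ₹8,500 (q = 3 of N = 11).
Relative gaps: (10150−4000)/10150 = 0.6059; (10150−4500)/10150 = 0.5567; (10150−8500)/10150 = 0.1626.
Raised to α = 3.0: 0.22245; 0.17248; 0.00430.
Sum = 0.399227; FGT(3.0) = 0.399227 / 11 = 0.0363.

0.0363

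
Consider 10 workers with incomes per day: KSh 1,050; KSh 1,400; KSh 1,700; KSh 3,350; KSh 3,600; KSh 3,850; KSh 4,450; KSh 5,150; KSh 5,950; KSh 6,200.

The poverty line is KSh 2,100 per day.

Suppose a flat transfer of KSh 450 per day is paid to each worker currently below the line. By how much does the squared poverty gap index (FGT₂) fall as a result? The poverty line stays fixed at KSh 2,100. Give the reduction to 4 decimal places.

0.0302

Before: below the line — KSh 1,050, KSh 1,400, KSh 1,700; squared poverty gap index (FGT₂) = 0.039739.
After the KSh 450 transfer: below the line — KSh 1,500, KSh 1,850; squared poverty gap index (FGT₂) = 0.009580.
Reduction = 0.039739 − 0.009580 = 0.0302.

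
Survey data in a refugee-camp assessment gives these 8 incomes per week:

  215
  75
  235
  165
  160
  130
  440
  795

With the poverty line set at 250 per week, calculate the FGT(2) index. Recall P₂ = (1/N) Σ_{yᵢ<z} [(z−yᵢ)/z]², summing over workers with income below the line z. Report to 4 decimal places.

Below the line: 75, 130, 160, 165, 215, 235 (q = 6 of N = 8).
Relative gaps: (250−75)/250 = 0.7000; (250−130)/250 = 0.4800; (250−160)/250 = 0.3600; (250−165)/250 = 0.3400; (250−215)/250 = 0.1400; (250−235)/250 = 0.0600.
Squared: 0.4900; 0.2304; 0.1296; 0.1156; 0.0196; 0.0036.
Sum = 0.988800; P₂ = 0.988800 / 8 = 0.1236.

0.1236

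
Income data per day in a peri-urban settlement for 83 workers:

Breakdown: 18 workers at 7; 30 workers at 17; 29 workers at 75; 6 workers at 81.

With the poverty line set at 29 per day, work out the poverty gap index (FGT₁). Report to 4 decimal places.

Incomes under z: 18×7, 30×17 (q = 48 of N = 83).
Normalized shortfalls: (29−7)/29 = 0.7586 (×18); (29−17)/29 = 0.4138 (×30).
Σ = 26.068966. Dividing by the full population N = 83 gives P₁ = 0.3141.

0.3141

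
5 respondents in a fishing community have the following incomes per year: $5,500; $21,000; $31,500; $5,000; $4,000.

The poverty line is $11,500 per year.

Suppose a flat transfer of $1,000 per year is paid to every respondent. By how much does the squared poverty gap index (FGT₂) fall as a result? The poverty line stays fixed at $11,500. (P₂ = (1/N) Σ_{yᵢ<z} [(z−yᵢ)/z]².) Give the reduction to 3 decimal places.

0.056

Before: below the line — $4,000, $5,000, $5,500; squared poverty gap index (FGT₂) = 0.20340.
After the $1,000 transfer: below the line — $5,000, $6,000, $6,500; squared poverty gap index (FGT₂) = 0.14745.
Reduction = 0.20340 − 0.14745 = 0.056.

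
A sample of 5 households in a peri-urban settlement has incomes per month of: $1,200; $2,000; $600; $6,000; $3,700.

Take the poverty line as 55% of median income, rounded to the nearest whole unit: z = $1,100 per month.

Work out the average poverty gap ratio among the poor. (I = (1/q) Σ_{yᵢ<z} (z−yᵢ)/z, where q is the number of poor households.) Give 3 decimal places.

Below z: $600 (q = 1 of N = 5).
Shortfall ratios (z−y)/z: 0.4545; sum = 0.454545.
The income-gap ratio divides by q (the poor only): 0.454545 / 1 = 0.455.

0.455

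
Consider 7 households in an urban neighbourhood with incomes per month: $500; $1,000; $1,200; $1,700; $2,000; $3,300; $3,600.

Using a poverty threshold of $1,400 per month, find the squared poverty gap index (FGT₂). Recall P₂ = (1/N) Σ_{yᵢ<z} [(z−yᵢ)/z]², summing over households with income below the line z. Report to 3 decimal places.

Below z: $500, $1,000, $1,200 (q = 3 of N = 7).
Shortfall ratios: (1400−500)/1400 = 0.6429; (1400−1000)/1400 = 0.2857; (1400−1200)/1400 = 0.1429.
Squared: 0.4133; 0.0816; 0.0204.
Sum = 0.515306; P₂ = 0.515306 / 7 = 0.074.

0.074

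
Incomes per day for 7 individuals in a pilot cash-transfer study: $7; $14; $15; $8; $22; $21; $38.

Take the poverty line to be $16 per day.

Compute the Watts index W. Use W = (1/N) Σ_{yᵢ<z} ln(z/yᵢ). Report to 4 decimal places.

0.2454

Incomes under z: $7, $8, $14, $15 (q = 4 of N = 7).
Log shortfalls: ln(16/7) = 0.8267; ln(16/8) = 0.6931; ln(16/14) = 0.1335; ln(16/15) = 0.0645.
W = 1.717896 / 7 = 0.2454.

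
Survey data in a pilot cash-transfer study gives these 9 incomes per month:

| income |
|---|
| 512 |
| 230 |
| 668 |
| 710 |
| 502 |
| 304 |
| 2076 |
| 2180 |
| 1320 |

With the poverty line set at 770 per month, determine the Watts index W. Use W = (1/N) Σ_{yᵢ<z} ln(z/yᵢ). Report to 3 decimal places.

0.355

Below z: 230, 304, 502, 512, 668, 710 (q = 6 of N = 9).
Log shortfalls: ln(770/230) = 1.2083; ln(770/304) = 0.9294; ln(770/502) = 0.4278; ln(770/512) = 0.4081; ln(770/668) = 0.1421; ln(770/710) = 0.0811.
W = 3.196758 / 9 = 0.355.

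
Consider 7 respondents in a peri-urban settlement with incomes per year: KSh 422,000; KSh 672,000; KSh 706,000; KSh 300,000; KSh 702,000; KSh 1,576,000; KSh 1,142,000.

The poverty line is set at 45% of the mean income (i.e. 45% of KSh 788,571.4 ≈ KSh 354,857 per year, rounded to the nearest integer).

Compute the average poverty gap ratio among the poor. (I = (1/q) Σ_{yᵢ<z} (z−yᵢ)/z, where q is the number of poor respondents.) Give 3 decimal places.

Poor units: KSh 300,000 (q = 1 of N = 7).
Shortfall ratios (z−y)/z: 0.1546; sum = 0.154589.
I averages over the q = 1 poor units only: 0.154589 / 1 = 0.155.

0.155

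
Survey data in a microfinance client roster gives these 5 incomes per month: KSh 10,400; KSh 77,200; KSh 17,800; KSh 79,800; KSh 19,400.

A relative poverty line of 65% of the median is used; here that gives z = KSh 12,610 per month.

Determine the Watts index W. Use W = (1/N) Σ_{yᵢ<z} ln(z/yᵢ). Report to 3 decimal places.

Poor units: KSh 10,400 (q = 1 of N = 5).
Log gaps: ln(12610/10400) = 0.1927.
W = 0.192684 / 5 = 0.039.

0.039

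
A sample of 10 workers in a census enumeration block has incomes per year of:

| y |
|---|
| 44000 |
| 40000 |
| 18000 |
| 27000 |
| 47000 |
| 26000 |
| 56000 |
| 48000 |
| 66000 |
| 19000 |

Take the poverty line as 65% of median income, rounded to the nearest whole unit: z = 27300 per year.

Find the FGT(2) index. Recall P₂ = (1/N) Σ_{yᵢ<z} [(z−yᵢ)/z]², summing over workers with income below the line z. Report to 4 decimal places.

0.0211

Below the line: 18000, 19000, 26000, 27000 (q = 4 of N = 10).
Normalized shortfalls: (27300−18000)/27300 = 0.3407; (27300−19000)/27300 = 0.3040; (27300−26000)/27300 = 0.0476; (27300−27000)/27300 = 0.0110.
Squared: 0.1160; 0.0924; 0.0023; 0.0001.
Sum = 0.210871; P₂ = 0.210871 / 10 = 0.0211.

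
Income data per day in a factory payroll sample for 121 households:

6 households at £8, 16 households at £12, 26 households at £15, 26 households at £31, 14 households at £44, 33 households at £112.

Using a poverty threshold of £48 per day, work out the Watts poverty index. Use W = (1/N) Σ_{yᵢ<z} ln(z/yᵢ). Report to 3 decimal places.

Below the line: 6×£8, 16×£12, 26×£15, 26×£31, 14×£44 (q = 88 of N = 121).
Log shortfalls: ln(48/8) = 1.7918 (×6); ln(48/12) = 1.3863 (×16); ln(48/15) = 1.1632 (×26); ln(48/31) = 0.4372 (×26); ln(48/44) = 0.0870 (×14).
W = 75.758906 / 121 = 0.626.

0.626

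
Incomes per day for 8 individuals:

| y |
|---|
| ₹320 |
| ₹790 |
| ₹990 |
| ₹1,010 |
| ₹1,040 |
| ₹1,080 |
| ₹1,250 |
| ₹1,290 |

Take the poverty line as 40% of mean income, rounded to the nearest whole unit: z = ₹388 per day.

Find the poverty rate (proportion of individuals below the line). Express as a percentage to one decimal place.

12.5%

1 of the 8 individuals have income below ₹388.
H = 1/8 = 12.5%.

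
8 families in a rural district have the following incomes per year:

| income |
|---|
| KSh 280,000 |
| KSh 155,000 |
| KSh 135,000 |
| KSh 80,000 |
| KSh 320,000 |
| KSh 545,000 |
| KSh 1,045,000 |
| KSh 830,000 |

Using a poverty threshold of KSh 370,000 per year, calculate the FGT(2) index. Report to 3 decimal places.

0.179

Incomes under z: KSh 80,000, KSh 135,000, KSh 155,000, KSh 280,000, KSh 320,000 (q = 5 of N = 8).
Relative gaps: (370000−80000)/370000 = 0.7838; (370000−135000)/370000 = 0.6351; (370000−155000)/370000 = 0.5811; (370000−280000)/370000 = 0.2432; (370000−320000)/370000 = 0.1351.
Squared: 0.6143; 0.4034; 0.3377; 0.0592; 0.0183.
Sum = 1.432798; P₂ = 1.432798 / 8 = 0.179.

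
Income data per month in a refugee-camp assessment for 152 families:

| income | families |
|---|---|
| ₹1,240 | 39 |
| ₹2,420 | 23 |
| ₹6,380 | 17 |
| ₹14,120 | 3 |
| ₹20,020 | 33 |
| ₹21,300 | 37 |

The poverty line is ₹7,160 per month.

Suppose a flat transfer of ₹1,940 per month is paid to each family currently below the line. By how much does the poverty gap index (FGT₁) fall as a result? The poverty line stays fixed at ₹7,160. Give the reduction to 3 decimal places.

0.123

Before: below the line — 39×₹1,240, 23×₹2,420, 17×₹6,380; poverty gap index (FGT₁) = 0.32450.
After the ₹1,940 transfer: below the line — 39×₹3,180, 23×₹4,360; poverty gap index (FGT₁) = 0.20180.
Reduction = 0.32450 − 0.20180 = 0.123.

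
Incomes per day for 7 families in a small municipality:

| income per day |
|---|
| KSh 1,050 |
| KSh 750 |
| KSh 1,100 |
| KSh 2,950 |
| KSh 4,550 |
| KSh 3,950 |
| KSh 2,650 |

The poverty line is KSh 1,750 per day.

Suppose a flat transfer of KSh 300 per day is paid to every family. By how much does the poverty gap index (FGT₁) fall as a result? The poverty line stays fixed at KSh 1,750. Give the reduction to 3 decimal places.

0.073

Before: below the line — KSh 750, KSh 1,050, KSh 1,100; poverty gap index (FGT₁) = 0.19184.
After the KSh 300 transfer: below the line — KSh 1,050, KSh 1,350, KSh 1,400; poverty gap index (FGT₁) = 0.11837.
Reduction = 0.19184 − 0.11837 = 0.073.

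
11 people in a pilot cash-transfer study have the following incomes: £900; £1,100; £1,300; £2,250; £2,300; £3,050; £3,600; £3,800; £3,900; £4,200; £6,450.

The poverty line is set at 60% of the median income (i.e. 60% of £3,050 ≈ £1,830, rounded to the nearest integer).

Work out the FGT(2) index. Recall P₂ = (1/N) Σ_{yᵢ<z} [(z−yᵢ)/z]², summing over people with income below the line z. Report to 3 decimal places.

0.046

Incomes under z: £900, £1,100, £1,300 (q = 3 of N = 11).
Shortfall ratios: (1830−900)/1830 = 0.5082; (1830−1100)/1830 = 0.3989; (1830−1300)/1830 = 0.2896.
Squared: 0.2583; 0.1591; 0.0839.
Sum = 0.501269; P₂ = 0.501269 / 11 = 0.046.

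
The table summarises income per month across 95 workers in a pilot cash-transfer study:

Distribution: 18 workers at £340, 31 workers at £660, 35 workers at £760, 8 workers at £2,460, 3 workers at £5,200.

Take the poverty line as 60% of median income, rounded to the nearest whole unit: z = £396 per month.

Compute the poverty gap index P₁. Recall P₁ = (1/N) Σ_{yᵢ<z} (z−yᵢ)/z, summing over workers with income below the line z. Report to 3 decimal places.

Below z: 18×£340 (q = 18 of N = 95).
Shortfall ratios: (396−340)/396 = 0.1414 (×18).
Sum of shortfalls = 2.545455; P₁ averages over all N: 2.545455 / 95 = 0.027.

0.027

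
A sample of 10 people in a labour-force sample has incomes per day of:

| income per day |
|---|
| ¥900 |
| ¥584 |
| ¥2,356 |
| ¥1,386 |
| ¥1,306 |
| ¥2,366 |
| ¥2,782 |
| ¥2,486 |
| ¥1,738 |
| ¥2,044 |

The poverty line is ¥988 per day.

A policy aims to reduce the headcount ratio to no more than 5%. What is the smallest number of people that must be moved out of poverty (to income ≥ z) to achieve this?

Currently q = 2 of N = 10 are below the line (H = 0.200).
A headcount ratio of at most 5% allows at most ⌊0.05 × 10⌋ = 0 poor people.
So at least 2 − 0 = 2 must be lifted.

2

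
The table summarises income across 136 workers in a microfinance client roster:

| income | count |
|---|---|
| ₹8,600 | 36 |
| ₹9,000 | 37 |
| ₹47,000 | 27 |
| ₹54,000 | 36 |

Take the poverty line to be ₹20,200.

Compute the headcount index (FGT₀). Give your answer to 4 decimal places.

73 of the 136 workers have income below ₹20,200.
H = 73/136 = 0.5368.

0.5368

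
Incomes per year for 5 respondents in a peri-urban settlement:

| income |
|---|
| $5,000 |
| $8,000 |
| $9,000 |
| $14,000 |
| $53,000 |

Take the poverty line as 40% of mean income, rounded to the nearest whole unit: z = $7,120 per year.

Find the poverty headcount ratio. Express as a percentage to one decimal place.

20.0%

1 of the 5 respondents have income below $7,120.
H = 1/5 = 20.0%.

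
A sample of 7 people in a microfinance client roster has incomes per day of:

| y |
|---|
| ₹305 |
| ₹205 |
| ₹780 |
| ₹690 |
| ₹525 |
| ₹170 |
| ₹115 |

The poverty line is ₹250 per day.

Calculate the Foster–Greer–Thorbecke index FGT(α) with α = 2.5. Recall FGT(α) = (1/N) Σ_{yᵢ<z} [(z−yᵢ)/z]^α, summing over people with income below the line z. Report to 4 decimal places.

0.0409

Incomes under z: ₹115, ₹170, ₹205 (q = 3 of N = 7).
Normalized shortfalls: (250−115)/250 = 0.5400; (250−170)/250 = 0.3200; (250−205)/250 = 0.1800.
Raised to α = 2.5: 0.21428; 0.05793; 0.01375.
Sum = 0.285954; FGT(2.5) = 0.285954 / 7 = 0.0409.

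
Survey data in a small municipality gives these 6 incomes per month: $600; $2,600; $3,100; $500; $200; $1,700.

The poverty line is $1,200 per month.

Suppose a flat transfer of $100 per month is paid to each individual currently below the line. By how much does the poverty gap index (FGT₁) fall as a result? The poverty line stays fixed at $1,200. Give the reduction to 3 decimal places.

Before: below the line — $200, $500, $600; poverty gap index (FGT₁) = 0.31944.
After the $100 transfer: below the line — $300, $600, $700; poverty gap index (FGT₁) = 0.27778.
Reduction = 0.31944 − 0.27778 = 0.042.

0.042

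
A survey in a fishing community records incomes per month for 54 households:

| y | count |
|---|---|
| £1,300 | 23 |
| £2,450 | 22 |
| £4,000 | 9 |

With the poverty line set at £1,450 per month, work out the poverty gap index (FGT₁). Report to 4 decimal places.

Poor units: 23×£1,300 (q = 23 of N = 54).
Normalized shortfalls: (1450−1300)/1450 = 0.1034 (×23).
Sum of shortfalls = 2.379310; P₁ averages over all N: 2.379310 / 54 = 0.0441.

0.0441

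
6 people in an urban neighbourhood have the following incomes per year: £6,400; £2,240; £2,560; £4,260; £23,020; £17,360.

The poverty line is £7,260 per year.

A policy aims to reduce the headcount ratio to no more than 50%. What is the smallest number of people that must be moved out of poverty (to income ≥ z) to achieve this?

1

Currently q = 4 of N = 6 are below the line (H = 0.667).
A headcount ratio of at most 50% allows at most ⌊0.50 × 6⌋ = 3 poor people.
So at least 4 − 3 = 1 must be lifted.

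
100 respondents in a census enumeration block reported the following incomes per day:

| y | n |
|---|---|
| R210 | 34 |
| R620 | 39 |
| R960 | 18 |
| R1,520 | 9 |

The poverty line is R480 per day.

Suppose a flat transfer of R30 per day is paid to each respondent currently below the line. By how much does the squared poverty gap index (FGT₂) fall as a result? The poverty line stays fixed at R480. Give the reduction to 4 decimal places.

Before: below the line — 34×R210; squared poverty gap index (FGT₂) = 0.107578.
After the R30 transfer: below the line — 34×R240; squared poverty gap index (FGT₂) = 0.085000.
Reduction = 0.107578 − 0.085000 = 0.0226.

0.0226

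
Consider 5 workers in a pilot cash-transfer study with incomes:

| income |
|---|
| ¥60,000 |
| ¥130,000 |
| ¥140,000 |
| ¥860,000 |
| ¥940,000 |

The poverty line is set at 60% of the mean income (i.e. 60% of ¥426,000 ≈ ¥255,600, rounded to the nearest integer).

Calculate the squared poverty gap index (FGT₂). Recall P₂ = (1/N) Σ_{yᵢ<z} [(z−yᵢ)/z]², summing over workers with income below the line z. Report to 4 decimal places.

0.2063

Below z: ¥60,000, ¥130,000, ¥140,000 (q = 3 of N = 5).
Shortfall ratios: (255600−60000)/255600 = 0.7653; (255600−130000)/255600 = 0.4914; (255600−140000)/255600 = 0.4523.
Squared: 0.5856; 0.2415; 0.2045.
Sum = 1.031634; P₂ = 1.031634 / 5 = 0.2063.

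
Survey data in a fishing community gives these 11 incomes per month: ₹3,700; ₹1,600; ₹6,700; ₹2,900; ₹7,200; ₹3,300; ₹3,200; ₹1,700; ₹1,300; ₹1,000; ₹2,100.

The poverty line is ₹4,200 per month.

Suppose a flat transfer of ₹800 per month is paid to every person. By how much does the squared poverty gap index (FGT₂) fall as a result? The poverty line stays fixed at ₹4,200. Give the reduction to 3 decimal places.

Before: below the line — ₹1,000, ₹1,300, ₹1,600, ₹1,700, ₹2,100, ₹2,900, ₹3,200, ₹3,300, ₹3,700; squared poverty gap index (FGT₂) = 0.20522.
After the ₹800 transfer: below the line — ₹1,800, ₹2,100, ₹2,400, ₹2,500, ₹2,900, ₹3,700, ₹4,000, ₹4,100; squared poverty gap index (FGT₂) = 0.09426.
Reduction = 0.20522 − 0.09426 = 0.111.

0.111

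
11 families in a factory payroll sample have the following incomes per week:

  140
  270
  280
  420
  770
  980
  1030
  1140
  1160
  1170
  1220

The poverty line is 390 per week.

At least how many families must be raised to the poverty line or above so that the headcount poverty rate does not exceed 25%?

1

3 of the 11 families are poor, so H = 3/11 = 0.273.
A headcount ratio of at most 25% allows at most ⌊0.25 × 11⌋ = 2 poor families.
So at least 3 − 2 = 1 must be lifted.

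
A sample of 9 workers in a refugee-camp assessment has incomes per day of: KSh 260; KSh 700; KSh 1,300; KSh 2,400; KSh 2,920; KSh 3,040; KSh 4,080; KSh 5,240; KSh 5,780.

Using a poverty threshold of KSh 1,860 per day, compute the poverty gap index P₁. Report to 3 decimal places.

0.198

Below z: KSh 260, KSh 700, KSh 1,300 (q = 3 of N = 9).
Shortfall ratios: (1860−260)/1860 = 0.8602; (1860−700)/1860 = 0.6237; (1860−1300)/1860 = 0.3011.
Sum of shortfalls = 1.784946; P₁ averages over all N: 1.784946 / 9 = 0.198.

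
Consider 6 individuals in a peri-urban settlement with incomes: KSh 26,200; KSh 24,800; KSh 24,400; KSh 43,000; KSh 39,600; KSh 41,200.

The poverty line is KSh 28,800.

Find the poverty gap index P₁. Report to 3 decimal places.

0.064

Poor units: KSh 24,400, KSh 24,800, KSh 26,200 (q = 3 of N = 6).
Normalized shortfalls: (28800−24400)/28800 = 0.1528; (28800−24800)/28800 = 0.1389; (28800−26200)/28800 = 0.0903.
Sum of shortfalls = 0.381944; P₁ averages over all N: 0.381944 / 6 = 0.064.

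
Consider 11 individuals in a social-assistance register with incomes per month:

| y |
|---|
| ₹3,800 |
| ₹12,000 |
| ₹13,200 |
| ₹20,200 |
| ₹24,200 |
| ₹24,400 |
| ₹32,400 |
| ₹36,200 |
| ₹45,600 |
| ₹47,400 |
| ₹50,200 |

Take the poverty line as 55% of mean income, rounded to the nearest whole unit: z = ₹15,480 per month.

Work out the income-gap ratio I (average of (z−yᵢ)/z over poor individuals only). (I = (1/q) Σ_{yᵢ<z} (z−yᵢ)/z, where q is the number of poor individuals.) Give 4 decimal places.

0.3755

Below z: ₹3,800, ₹12,000, ₹13,200 (q = 3 of N = 11).
Shortfall ratios (z−y)/z: 0.7545, 0.2248, 0.1473; sum = 1.126615.
I averages over the q = 3 poor units only: 1.126615 / 3 = 0.3755.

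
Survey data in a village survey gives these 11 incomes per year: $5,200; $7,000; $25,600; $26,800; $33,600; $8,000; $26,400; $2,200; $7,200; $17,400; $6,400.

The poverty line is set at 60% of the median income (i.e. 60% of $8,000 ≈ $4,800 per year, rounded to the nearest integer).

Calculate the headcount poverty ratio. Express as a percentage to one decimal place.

1 of the 11 individuals have income below $4,800.
H = 1/11 = 9.1%.

9.1%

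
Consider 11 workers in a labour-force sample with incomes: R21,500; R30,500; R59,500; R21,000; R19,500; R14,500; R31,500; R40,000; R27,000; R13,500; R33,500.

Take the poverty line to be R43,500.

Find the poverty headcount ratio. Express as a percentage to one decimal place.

10 of the 11 workers have income below R43,500.
H = 10/11 = 90.9%.

90.9%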